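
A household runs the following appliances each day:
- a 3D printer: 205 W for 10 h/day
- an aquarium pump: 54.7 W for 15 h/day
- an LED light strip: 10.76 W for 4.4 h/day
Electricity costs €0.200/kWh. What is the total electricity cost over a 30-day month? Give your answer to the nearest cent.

€17.51

3D printer: 205 W × 10 h × 30 d = 61,500 Wh = 61.5 kWh
aquarium pump: 54.7 W × 15 h × 30 d = 24,615 Wh = 24.61 kWh
LED light strip: 10.76 W × 4.4 h × 30 d = 1,420 Wh = 1.42 kWh
Total energy = 61.5 + 24.61 + 1.42 = 87.54 kWh
Cost = 87.54 kWh × €0.200 = €17.51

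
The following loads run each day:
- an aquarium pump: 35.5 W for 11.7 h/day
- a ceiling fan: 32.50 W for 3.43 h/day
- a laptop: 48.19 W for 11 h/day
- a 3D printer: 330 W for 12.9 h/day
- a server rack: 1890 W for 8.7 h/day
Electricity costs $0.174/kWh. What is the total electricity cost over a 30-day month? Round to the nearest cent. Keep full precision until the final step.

$113.57

aquarium pump: 35.5 W × 11.7 h × 30 d = 12,460 Wh = 12.46 kWh
ceiling fan: 32.50 W × 3.43 h × 30 d = 3,344 Wh = 3.344 kWh
laptop: 48.19 W × 11 h × 30 d = 15,903 Wh = 15.9 kWh
3D printer: 330 W × 12.9 h × 30 d = 127,710 Wh = 127.7 kWh
server rack: 1890 W × 8.7 h × 30 d = 493,290 Wh = 493.3 kWh
Total energy = 12.46 + 3.344 + 15.9 + 127.7 + 493.3 = 652.7 kWh
Cost = 652.7 kWh × $0.174 = $113.57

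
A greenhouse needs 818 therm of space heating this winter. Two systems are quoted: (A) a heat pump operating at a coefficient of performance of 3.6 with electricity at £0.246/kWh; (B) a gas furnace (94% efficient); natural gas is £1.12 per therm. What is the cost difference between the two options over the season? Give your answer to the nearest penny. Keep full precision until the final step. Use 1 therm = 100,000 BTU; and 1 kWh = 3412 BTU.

Heat load = 818 therm × 100,000 = 81,800,000 BTU
Gas: input = 81,800,000 / 0.940 = 87,021,277 BTU = 870.2 therm → 870.2 × £1.12 = £974.64
Heat pump: 81,800,000 BTU / 3412 = 23,970 kWh heat; / 3.6 = 6,660 kWh in → × £0.246 = £1,638.24
Difference = |£974.64 − £1,638.24| = £663.60

£663.60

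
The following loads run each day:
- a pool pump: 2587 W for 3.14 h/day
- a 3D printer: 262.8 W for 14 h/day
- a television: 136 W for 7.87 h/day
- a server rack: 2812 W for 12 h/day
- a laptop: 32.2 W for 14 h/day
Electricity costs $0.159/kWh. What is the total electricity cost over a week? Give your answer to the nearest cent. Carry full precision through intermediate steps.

$52.39

pool pump: 2587 W × 3.14 h × 7 d = 56,862 Wh = 56.86 kWh
3D printer: 262.8 W × 14 h × 7 d = 25,754 Wh = 25.75 kWh
television: 136 W × 7.87 h × 7 d = 7,492 Wh = 7.492 kWh
server rack: 2812 W × 12 h × 7 d = 236,208 Wh = 236.2 kWh
laptop: 32.2 W × 14 h × 7 d = 3,156 Wh = 3.156 kWh
Total energy = 56.86 + 25.75 + 7.492 + 236.2 + 3.156 = 329.5 kWh
Cost = 329.5 kWh × $0.159 = $52.39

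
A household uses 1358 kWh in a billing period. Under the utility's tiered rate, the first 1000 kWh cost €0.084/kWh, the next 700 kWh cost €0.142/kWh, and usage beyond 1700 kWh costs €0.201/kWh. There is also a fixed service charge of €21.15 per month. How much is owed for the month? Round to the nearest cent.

First 1000 kWh × €0.084 = €84.00
Next 358 kWh × €0.142 = €50.84
Remaining tier: 0 kWh (not reached)
Energy charge = €134.84; + service €21.15 = €155.99

€155.99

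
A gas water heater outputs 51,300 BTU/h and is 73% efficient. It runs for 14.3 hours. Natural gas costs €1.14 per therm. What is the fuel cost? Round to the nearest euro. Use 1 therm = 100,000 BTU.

€11

Heat delivered = 51,300 BTU/h × 14.3 h = 733,590 BTU
Gas input = 733,590 / 0.73 = 1,004,918 BTU
= 1,004,918 / 100,000 = 10.05 therm
Cost = 10.05 × €1.14/therm = €11.46 ≈ €11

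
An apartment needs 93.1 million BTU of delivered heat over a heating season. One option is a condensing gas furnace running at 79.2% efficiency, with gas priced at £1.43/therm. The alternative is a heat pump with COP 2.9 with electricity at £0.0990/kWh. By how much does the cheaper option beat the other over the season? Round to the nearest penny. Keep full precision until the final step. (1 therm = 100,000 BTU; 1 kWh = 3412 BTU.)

Heat load = 93.1 × 10⁶ BTU = 93,100,000 BTU
Gas: input = 93,100,000 / 0.792 = 117,550,505 BTU = 1,176 therm → 1,176 × £1.43 = £1,680.97
Heat pump: 93,100,000 BTU / 3412 = 27,290 kWh heat; / 2.9 = 9,409 kWh in → × £0.0990 = £931.49
Difference = |£1,680.97 − £931.49| = £749.48

£749.48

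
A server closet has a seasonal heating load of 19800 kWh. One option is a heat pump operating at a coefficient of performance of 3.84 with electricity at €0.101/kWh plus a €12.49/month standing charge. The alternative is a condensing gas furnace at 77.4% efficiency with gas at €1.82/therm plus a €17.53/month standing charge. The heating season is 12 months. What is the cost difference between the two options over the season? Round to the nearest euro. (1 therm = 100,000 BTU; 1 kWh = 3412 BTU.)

Heat load = 19800 kWh × 3412 = 67,557,600 BTU
Gas: input = 67,557,600 / 0.774 = 87,283,721 BTU = 872.8 therm → 872.8 × €1.82 = €1,588.56; + 12 × €17.53 standing = €1,798.92
Heat pump: 67,557,600 BTU / 3412 = 19,800 kWh heat; / 3.84 = 5,156 kWh in → × €0.101 = €520.78; + 12 × €12.49 standing = €670.66
Difference = |€1,798.92 − €670.66| = €1,128.26 ≈ €1128

€1128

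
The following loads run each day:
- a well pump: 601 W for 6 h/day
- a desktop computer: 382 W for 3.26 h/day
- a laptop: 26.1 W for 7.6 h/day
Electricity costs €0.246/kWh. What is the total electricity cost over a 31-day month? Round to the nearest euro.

well pump: 601 W × 6 h × 31 d = 111,786 Wh = 111.8 kWh
desktop computer: 382 W × 3.26 h × 31 d = 38,605 Wh = 38.6 kWh
laptop: 26.1 W × 7.6 h × 31 d = 6,149 Wh = 6.149 kWh
Total energy = 111.8 + 38.6 + 6.149 = 156.5 kWh
Cost = 156.5 kWh × €0.246 = €38.51 ≈ €39

€39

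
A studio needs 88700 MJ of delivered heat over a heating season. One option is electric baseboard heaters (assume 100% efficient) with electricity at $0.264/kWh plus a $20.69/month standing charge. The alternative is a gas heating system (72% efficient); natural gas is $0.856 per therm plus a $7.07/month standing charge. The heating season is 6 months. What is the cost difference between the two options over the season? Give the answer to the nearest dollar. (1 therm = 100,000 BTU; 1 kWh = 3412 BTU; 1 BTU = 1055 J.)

Heat load = 88700 MJ = 88,700,000,000 J / 1055 = 84,075,829 BTU
Gas: input = 84,075,829 / 0.72 = 116,771,985 BTU = 1,168 therm → 1,168 × $0.856 = $999.57; + 6 × $7.07 standing = $1,041.99
Electric: 84,075,829 BTU / 3412 = 24,640 kWh → × $0.264 = $6,505.28; + 6 × $20.69 standing = $6,629.42
Difference = |$1,041.99 − $6,629.42| = $5,587.43 ≈ $5587

$5587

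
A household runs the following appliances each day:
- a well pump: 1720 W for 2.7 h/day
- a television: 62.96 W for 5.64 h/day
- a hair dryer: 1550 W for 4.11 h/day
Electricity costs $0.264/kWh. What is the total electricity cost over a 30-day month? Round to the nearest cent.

$90.05

well pump: 1720 W × 2.7 h × 30 d = 139,320 Wh = 139.3 kWh
television: 62.96 W × 5.64 h × 30 d = 10,653 Wh = 10.65 kWh
hair dryer: 1550 W × 4.11 h × 30 d = 191,115 Wh = 191.1 kWh
Total energy = 139.3 + 10.65 + 191.1 = 341.1 kWh
Cost = 341.1 kWh × $0.264 = $90.05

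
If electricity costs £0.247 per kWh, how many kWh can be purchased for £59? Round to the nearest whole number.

239 kWh

£59 / £0.247 per kWh = 238.9 kWh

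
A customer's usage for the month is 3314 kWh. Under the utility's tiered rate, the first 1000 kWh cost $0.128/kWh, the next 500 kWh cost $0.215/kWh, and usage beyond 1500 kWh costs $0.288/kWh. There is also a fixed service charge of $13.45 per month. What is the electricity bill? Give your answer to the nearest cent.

First 1000 kWh × $0.128 = $128.00
Next 500 kWh × $0.215 = $107.50
Remaining 1814 kWh × $0.288 = $522.43
Energy charge = $757.93; + service $13.45 = $771.38

$771.38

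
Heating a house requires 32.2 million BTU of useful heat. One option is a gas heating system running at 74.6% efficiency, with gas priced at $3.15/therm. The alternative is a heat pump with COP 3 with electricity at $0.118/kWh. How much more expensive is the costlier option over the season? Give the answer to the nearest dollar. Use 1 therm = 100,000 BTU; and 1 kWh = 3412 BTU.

$988

Heat load = 32.2 × 10⁶ BTU = 32,200,000 BTU
Gas: input = 32,200,000 / 0.746 = 43,163,539 BTU = 431.6 therm → 431.6 × $3.15 = $1,359.65
Heat pump: 32,200,000 BTU / 3412 = 9,437 kWh heat; / 3 = 3,146 kWh in → × $0.118 = $371.20
Difference = |$1,359.65 − $371.20| = $988.45 ≈ $988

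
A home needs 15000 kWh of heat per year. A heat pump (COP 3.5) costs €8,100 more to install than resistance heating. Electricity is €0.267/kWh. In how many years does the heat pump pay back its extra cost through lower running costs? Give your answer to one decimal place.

2.8 years

Resistance: 15000 kWh × €0.267 = €4,005.00/yr
Heat pump: 15000 / 3.5 = 4286 kWh in → × €0.267 = €1,144.29/yr
Annual savings = €2,860.71
Payback = €8,100 / €2,860.71 = 2.83 years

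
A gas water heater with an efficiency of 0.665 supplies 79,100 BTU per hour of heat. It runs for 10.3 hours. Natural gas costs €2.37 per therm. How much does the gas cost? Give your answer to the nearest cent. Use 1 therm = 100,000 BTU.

Heat delivered = 79,100 BTU/h × 10.3 h = 814,730 BTU
Gas input = 814,730 / 0.665 = 1,225,158 BTU
= 1,225,158 / 100,000 = 12.25 therm
Cost = 12.25 × €2.37/therm = €29.04

€29.04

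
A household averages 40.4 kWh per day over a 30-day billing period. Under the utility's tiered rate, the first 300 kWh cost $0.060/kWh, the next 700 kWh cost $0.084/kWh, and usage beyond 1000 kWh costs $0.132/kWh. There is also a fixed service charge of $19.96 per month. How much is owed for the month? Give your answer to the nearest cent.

Usage = 40.4 kWh/day × 30 days = 1212 kWh
First 300 kWh × $0.060 = $18.00
Next 700 kWh × $0.084 = $58.80
Remaining 212 kWh × $0.132 = $27.98
Energy charge = $104.78; + service $19.96 = $124.74

$124.74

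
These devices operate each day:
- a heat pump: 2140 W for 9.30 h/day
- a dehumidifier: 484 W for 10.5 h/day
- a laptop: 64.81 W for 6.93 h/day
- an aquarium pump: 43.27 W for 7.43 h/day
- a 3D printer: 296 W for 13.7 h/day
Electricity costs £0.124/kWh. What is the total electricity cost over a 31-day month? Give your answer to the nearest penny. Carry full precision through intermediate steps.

£114.59

heat pump: 2140 W × 9.30 h × 31 d = 616,962 Wh = 617 kWh
dehumidifier: 484 W × 10.5 h × 31 d = 157,542 Wh = 157.5 kWh
laptop: 64.81 W × 6.93 h × 31 d = 13,923 Wh = 13.92 kWh
aquarium pump: 43.27 W × 7.43 h × 31 d = 9,966 Wh = 9.966 kWh
3D printer: 296 W × 13.7 h × 31 d = 125,711 Wh = 125.7 kWh
Total energy = 617 + 157.5 + 13.92 + 9.966 + 125.7 = 924.1 kWh
Cost = 924.1 kWh × £0.124 = £114.59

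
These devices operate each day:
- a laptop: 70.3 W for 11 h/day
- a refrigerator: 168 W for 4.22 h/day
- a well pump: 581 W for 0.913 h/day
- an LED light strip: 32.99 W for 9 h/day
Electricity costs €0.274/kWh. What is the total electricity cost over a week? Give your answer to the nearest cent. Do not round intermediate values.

€4.43

laptop: 70.3 W × 11 h × 7 d = 5,413 Wh = 5.413 kWh
refrigerator: 168 W × 4.22 h × 7 d = 4,963 Wh = 4.963 kWh
well pump: 581 W × 0.913 h × 7 d = 3,713 Wh = 3.713 kWh
LED light strip: 32.99 W × 9 h × 7 d = 2,078 Wh = 2.078 kWh
Total energy = 5.413 + 4.963 + 3.713 + 2.078 = 16.17 kWh
Cost = 16.17 kWh × €0.274 = €4.43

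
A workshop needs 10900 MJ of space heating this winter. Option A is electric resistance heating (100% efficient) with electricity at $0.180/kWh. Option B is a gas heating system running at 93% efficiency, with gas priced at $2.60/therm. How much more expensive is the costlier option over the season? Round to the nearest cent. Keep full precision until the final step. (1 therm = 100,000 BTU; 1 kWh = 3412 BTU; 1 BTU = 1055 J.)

$256.21

Heat load = 10900 MJ = 10,900,000,000 J / 1055 = 10,331,754 BTU
Gas: input = 10,331,754 / 0.93 = 11,109,412 BTU = 111.1 therm → 111.1 × $2.60 = $288.84
Electric: 10,331,754 BTU / 3412 = 3,028 kWh → × $0.180 = $545.05
Difference = |$288.84 − $545.05| = $256.21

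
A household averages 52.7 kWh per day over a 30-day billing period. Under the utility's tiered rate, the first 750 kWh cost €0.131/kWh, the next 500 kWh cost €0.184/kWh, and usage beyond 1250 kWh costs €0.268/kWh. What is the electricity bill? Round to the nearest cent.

€278.96

Usage = 52.7 kWh/day × 30 days = 1581 kWh
First 750 kWh × €0.131 = €98.25
Next 500 kWh × €0.184 = €92.00
Remaining 331 kWh × €0.268 = €88.71
Total = €278.96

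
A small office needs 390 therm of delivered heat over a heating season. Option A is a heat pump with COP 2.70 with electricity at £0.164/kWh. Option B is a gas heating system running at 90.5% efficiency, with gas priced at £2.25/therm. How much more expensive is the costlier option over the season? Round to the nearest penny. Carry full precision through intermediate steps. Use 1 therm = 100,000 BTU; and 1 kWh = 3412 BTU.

£275.33

Heat load = 390 therm × 100,000 = 39,000,000 BTU
Gas: input = 39,000,000 / 0.905 = 43,093,923 BTU = 430.9 therm → 430.9 × £2.25 = £969.61
Heat pump: 39,000,000 BTU / 3412 = 11,430 kWh heat; / 2.70 = 4,233 kWh in → × £0.164 = £694.28
Difference = |£969.61 − £694.28| = £275.33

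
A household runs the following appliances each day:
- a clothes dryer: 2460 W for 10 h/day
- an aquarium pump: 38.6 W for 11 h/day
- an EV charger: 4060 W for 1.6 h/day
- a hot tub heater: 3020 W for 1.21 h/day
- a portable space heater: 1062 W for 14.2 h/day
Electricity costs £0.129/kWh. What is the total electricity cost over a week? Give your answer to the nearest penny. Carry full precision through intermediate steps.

£45.38

clothes dryer: 2460 W × 10 h × 7 d = 172,200 Wh = 172.2 kWh
aquarium pump: 38.6 W × 11 h × 7 d = 2,972 Wh = 2.972 kWh
EV charger: 4060 W × 1.6 h × 7 d = 45,472 Wh = 45.47 kWh
hot tub heater: 3020 W × 1.21 h × 7 d = 25,579 Wh = 25.58 kWh
portable space heater: 1062 W × 14.2 h × 7 d = 105,563 Wh = 105.6 kWh
Total energy = 172.2 + 2.972 + 45.47 + 25.58 + 105.6 = 351.8 kWh
Cost = 351.8 kWh × £0.129 = £45.38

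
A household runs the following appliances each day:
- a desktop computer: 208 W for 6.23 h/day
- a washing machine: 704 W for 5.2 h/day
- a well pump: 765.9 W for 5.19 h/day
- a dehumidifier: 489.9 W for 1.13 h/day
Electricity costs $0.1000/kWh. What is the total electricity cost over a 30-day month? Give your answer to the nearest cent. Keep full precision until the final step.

$28.46

desktop computer: 208 W × 6.23 h × 30 d = 38,875 Wh = 38.88 kWh
washing machine: 704 W × 5.2 h × 30 d = 109,824 Wh = 109.8 kWh
well pump: 765.9 W × 5.19 h × 30 d = 119,251 Wh = 119.3 kWh
dehumidifier: 489.9 W × 1.13 h × 30 d = 16,608 Wh = 16.61 kWh
Total energy = 38.88 + 109.8 + 119.3 + 16.61 = 284.6 kWh
Cost = 284.6 kWh × $0.1000 = $28.46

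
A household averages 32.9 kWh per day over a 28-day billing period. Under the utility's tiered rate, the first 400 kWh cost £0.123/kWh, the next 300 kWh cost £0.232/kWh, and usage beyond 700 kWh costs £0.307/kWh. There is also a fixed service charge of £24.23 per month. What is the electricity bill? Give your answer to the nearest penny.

Usage = 32.9 kWh/day × 28 days = 921.2 kWh
First 400 kWh × £0.123 = £49.20
Next 300 kWh × £0.232 = £69.60
Remaining 221.2 kWh × £0.307 = £67.91
Energy charge = £186.71; + service £24.23 = £210.94

£210.94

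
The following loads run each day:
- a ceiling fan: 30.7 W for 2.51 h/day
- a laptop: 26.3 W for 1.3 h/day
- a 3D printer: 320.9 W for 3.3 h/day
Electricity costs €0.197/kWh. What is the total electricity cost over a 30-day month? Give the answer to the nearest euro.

€7

ceiling fan: 30.7 W × 2.51 h × 30 d = 2,312 Wh = 2.312 kWh
laptop: 26.3 W × 1.3 h × 30 d = 1,026 Wh = 1.026 kWh
3D printer: 320.9 W × 3.3 h × 30 d = 31,769 Wh = 31.77 kWh
Total energy = 2.312 + 1.026 + 31.77 = 35.11 kWh
Cost = 35.11 kWh × €0.197 = €6.92 ≈ €7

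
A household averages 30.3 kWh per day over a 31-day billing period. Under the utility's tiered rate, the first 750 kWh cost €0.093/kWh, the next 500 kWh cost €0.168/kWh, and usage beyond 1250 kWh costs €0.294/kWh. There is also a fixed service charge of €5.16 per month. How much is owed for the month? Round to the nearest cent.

€106.71

Usage = 30.3 kWh/day × 31 days = 939.3 kWh
First 750 kWh × €0.093 = €69.75
Next 189.3 kWh × €0.168 = €31.80
Remaining tier: 0 kWh (not reached)
Energy charge = €101.55; + service €5.16 = €106.71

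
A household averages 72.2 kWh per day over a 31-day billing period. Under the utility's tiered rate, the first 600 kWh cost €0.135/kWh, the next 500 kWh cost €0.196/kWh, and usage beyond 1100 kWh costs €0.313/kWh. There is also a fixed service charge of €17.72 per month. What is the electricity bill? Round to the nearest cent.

Usage = 72.2 kWh/day × 31 days = 2238.2 kWh
First 600 kWh × €0.135 = €81.00
Next 500 kWh × €0.196 = €98.00
Remaining 1138.2 kWh × €0.313 = €356.26
Energy charge = €535.26; + service €17.72 = €552.98

€552.98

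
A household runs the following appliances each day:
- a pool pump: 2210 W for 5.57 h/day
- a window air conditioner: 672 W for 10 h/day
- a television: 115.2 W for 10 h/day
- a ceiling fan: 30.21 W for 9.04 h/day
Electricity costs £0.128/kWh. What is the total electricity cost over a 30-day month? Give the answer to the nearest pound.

pool pump: 2210 W × 5.57 h × 30 d = 369,291 Wh = 369.3 kWh
window air conditioner: 672 W × 10 h × 30 d = 201,600 Wh = 201.6 kWh
television: 115.2 W × 10 h × 30 d = 34,560 Wh = 34.56 kWh
ceiling fan: 30.21 W × 9.04 h × 30 d = 8,193 Wh = 8.193 kWh
Total energy = 369.3 + 201.6 + 34.56 + 8.193 = 613.6 kWh
Cost = 613.6 kWh × £0.128 = £78.55 ≈ £79

£79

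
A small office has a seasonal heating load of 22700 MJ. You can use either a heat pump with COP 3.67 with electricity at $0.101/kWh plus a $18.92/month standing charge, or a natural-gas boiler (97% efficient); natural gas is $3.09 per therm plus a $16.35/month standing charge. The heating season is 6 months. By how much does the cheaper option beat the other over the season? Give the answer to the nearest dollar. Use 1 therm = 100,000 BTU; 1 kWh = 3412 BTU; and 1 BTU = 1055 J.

$496

Heat load = 22700 MJ = 22,700,000,000 J / 1055 = 21,516,588 BTU
Gas: input = 21,516,588 / 0.97 = 22,182,049 BTU = 221.8 therm → 221.8 × $3.09 = $685.43; + 6 × $16.35 standing = $783.53
Heat pump: 21,516,588 BTU / 3412 = 6,306 kWh heat; / 3.67 = 1,718 kWh in → × $0.101 = $173.55; + 6 × $18.92 standing = $287.07
Difference = |$783.53 − $287.07| = $496.46 ≈ $496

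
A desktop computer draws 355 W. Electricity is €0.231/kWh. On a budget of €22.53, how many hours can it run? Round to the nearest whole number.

Energy budget = €22.53 / €0.231 per kWh = 97.53 kWh = 97,532 Wh
Runtime = 97,532 Wh / 355 W = 274.7 h

275 h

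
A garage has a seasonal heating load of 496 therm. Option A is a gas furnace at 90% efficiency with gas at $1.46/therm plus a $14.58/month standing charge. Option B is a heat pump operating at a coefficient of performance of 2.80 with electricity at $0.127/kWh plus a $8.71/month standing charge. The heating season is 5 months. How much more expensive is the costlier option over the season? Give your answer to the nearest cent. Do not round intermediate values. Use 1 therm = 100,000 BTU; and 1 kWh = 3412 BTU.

Heat load = 496 therm × 100,000 = 49,600,000 BTU
Gas: input = 49,600,000 / 0.90 = 55,111,111 BTU = 551.1 therm → 551.1 × $1.46 = $804.62; + 5 × $14.58 standing = $877.52
Heat pump: 49,600,000 BTU / 3412 = 14,540 kWh heat; / 2.80 = 5,192 kWh in → × $0.127 = $659.35; + 5 × $8.71 standing = $702.90
Difference = |$877.52 − $702.90| = $174.62

$174.62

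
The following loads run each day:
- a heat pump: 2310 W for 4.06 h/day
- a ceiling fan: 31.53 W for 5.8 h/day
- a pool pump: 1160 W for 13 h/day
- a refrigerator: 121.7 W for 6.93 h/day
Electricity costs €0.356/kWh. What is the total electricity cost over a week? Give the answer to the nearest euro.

€64

heat pump: 2310 W × 4.06 h × 7 d = 65,650 Wh = 65.65 kWh
ceiling fan: 31.53 W × 5.8 h × 7 d = 1,280 Wh = 1.28 kWh
pool pump: 1160 W × 13 h × 7 d = 105,560 Wh = 105.6 kWh
refrigerator: 121.7 W × 6.93 h × 7 d = 5,904 Wh = 5.904 kWh
Total energy = 65.65 + 1.28 + 105.6 + 5.904 = 178.4 kWh
Cost = 178.4 kWh × €0.356 = €63.51 ≈ €64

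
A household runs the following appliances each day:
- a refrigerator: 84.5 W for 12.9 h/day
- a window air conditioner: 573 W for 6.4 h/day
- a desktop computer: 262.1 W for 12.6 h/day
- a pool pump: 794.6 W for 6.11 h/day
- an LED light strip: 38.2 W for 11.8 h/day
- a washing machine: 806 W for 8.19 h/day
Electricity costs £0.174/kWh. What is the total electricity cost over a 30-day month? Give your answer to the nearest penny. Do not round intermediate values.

refrigerator: 84.5 W × 12.9 h × 30 d = 32,702 Wh = 32.7 kWh
window air conditioner: 573 W × 6.4 h × 30 d = 110,016 Wh = 110 kWh
desktop computer: 262.1 W × 12.6 h × 30 d = 99,074 Wh = 99.07 kWh
pool pump: 794.6 W × 6.11 h × 30 d = 145,650 Wh = 145.7 kWh
LED light strip: 38.2 W × 11.8 h × 30 d = 13,523 Wh = 13.52 kWh
washing machine: 806 W × 8.19 h × 30 d = 198,034 Wh = 198 kWh
Total energy = 32.7 + 110 + 99.07 + 145.7 + 13.52 + 198 = 599 kWh
Cost = 599 kWh × £0.174 = £104.23

£104.23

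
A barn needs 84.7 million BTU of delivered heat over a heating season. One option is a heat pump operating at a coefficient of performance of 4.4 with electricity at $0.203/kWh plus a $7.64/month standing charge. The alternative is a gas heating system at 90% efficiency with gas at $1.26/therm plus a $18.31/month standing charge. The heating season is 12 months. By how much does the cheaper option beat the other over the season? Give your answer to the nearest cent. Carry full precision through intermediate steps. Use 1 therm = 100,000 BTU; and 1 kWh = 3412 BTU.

Heat load = 84.7 × 10⁶ BTU = 84,700,000 BTU
Gas: input = 84,700,000 / 0.90 = 94,111,111 BTU = 941.1 therm → 941.1 × $1.26 = $1,185.80; + 12 × $18.31 standing = $1,405.52
Heat pump: 84,700,000 BTU / 3412 = 24,820 kWh heat; / 4.4 = 5,642 kWh in → × $0.203 = $1,145.30; + 12 × $7.64 standing = $1,236.98
Difference = |$1,405.52 − $1,236.98| = $168.54

$168.54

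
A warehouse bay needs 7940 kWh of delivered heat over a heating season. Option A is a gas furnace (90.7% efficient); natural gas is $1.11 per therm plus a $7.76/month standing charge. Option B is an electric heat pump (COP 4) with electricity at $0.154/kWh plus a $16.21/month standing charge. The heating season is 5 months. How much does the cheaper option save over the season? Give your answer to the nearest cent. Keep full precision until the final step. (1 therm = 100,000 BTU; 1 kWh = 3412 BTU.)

Heat load = 7940 kWh × 3412 = 27,091,280 BTU
Gas: input = 27,091,280 / 0.907 = 29,869,107 BTU = 298.7 therm → 298.7 × $1.11 = $331.55; + 5 × $7.76 standing = $370.35
Heat pump: 27,091,280 BTU / 3412 = 7,940 kWh heat; / 4 = 1,985 kWh in → × $0.154 = $305.69; + 5 × $16.21 standing = $386.74
Difference = |$370.35 − $386.74| = $16.39

$16.39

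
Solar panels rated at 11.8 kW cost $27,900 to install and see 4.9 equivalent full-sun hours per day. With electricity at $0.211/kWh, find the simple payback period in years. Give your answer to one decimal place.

6.3 years

Daily generation = 11.8 kW × 4.9 h = 57.82 kWh
Annual generation = 57.82 × 365 = 21104 kWh
Annual savings = 21104 × $0.211 = $4,453.01
Payback = $27,900 / $4,453.01 = 6.27 years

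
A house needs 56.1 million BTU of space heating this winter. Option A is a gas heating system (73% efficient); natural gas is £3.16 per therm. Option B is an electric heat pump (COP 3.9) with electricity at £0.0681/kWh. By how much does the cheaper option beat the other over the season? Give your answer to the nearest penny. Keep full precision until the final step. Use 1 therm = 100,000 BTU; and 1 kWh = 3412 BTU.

Heat load = 56.1 × 10⁶ BTU = 56,100,000 BTU
Gas: input = 56,100,000 / 0.73 = 76,849,315 BTU = 768.5 therm → 768.5 × £3.16 = £2,428.44
Heat pump: 56,100,000 BTU / 3412 = 16,440 kWh heat; / 3.9 = 4,216 kWh in → × £0.0681 = £287.10
Difference = |£2,428.44 − £287.10| = £2,141.34

£2141.34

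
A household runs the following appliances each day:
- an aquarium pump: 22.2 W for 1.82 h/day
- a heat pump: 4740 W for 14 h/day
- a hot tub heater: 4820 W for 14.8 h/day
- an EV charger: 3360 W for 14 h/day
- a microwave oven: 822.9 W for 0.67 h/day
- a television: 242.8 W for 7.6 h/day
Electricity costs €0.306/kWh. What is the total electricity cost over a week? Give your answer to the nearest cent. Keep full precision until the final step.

€400.92

aquarium pump: 22.2 W × 1.82 h × 7 d = 283 Wh = 0.2828 kWh
heat pump: 4740 W × 14 h × 7 d = 464,520 Wh = 464.5 kWh
hot tub heater: 4820 W × 14.8 h × 7 d = 499,352 Wh = 499.4 kWh
EV charger: 3360 W × 14 h × 7 d = 329,280 Wh = 329.3 kWh
microwave oven: 822.9 W × 0.67 h × 7 d = 3,859 Wh = 3.859 kWh
television: 242.8 W × 7.6 h × 7 d = 12,917 Wh = 12.92 kWh
Total energy = 0.2828 + 464.5 + 499.4 + 329.3 + 3.859 + 12.92 = 1,310 kWh
Cost = 1,310 kWh × €0.306 = €400.92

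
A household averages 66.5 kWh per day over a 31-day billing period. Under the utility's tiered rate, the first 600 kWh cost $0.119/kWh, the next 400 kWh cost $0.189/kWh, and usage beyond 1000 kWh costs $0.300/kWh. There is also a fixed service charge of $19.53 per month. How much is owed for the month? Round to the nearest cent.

$484.98

Usage = 66.5 kWh/day × 31 days = 2061.5 kWh
First 600 kWh × $0.119 = $71.40
Next 400 kWh × $0.189 = $75.60
Remaining 1061.5 kWh × $0.300 = $318.45
Energy charge = $465.45; + service $19.53 = $484.98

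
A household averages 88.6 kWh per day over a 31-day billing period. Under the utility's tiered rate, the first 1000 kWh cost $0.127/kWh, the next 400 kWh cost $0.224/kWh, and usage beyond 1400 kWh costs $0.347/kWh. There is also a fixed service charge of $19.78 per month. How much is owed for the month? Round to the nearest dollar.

$704

Usage = 88.6 kWh/day × 31 days = 2746.6 kWh
First 1000 kWh × $0.127 = $127.00
Next 400 kWh × $0.224 = $89.60
Remaining 1346.6 kWh × $0.347 = $467.27
Energy charge = $683.87; + service $19.78 = $703.65 ≈ $704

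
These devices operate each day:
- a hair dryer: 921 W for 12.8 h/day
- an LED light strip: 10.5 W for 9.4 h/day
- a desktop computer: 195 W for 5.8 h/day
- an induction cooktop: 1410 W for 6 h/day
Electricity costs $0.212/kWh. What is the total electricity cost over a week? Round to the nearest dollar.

$32

hair dryer: 921 W × 12.8 h × 7 d = 82,522 Wh = 82.52 kWh
LED light strip: 10.5 W × 9.4 h × 7 d = 691 Wh = 0.6909 kWh
desktop computer: 195 W × 5.8 h × 7 d = 7,917 Wh = 7.917 kWh
induction cooktop: 1410 W × 6 h × 7 d = 59,220 Wh = 59.22 kWh
Total energy = 82.52 + 0.6909 + 7.917 + 59.22 = 150.3 kWh
Cost = 150.3 kWh × $0.212 = $31.87 ≈ $32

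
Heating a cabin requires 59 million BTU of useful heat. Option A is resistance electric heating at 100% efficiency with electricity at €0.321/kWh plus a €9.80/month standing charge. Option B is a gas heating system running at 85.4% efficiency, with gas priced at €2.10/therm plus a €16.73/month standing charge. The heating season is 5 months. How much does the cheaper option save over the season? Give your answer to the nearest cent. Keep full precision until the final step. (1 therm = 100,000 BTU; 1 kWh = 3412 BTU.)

Heat load = 59 × 10⁶ BTU = 59,000,000 BTU
Gas: input = 59,000,000 / 0.854 = 69,086,651 BTU = 690.9 therm → 690.9 × €2.10 = €1,450.82; + 5 × €16.73 standing = €1,534.47
Electric: 59,000,000 BTU / 3412 = 17,290 kWh → × €0.321 = €5,550.70; + 5 × €9.80 standing = €5,599.70
Difference = |€1,534.47 − €5,599.70| = €4,065.23

€4065.23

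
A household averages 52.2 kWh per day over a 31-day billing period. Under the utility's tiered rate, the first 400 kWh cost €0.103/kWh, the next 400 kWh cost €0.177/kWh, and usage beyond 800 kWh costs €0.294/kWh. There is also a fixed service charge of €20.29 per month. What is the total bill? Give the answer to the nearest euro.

Usage = 52.2 kWh/day × 31 days = 1618.2 kWh
First 400 kWh × €0.103 = €41.20
Next 400 kWh × €0.177 = €70.80
Remaining 818.2 kWh × €0.294 = €240.55
Energy charge = €352.55; + service €20.29 = €372.84 ≈ €373

€373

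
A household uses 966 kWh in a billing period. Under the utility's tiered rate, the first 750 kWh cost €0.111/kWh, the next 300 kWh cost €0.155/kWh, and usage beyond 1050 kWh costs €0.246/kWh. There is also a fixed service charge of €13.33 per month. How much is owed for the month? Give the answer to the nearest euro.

First 750 kWh × €0.111 = €83.25
Next 216 kWh × €0.155 = €33.48
Remaining tier: 0 kWh (not reached)
Energy charge = €116.73; + service €13.33 = €130.06 ≈ €130

€130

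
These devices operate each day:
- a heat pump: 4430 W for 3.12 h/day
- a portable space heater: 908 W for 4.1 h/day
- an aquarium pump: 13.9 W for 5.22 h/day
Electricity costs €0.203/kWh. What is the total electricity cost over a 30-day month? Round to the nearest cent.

heat pump: 4430 W × 3.12 h × 30 d = 414,648 Wh = 414.6 kWh
portable space heater: 908 W × 4.1 h × 30 d = 111,684 Wh = 111.7 kWh
aquarium pump: 13.9 W × 5.22 h × 30 d = 2,177 Wh = 2.177 kWh
Total energy = 414.6 + 111.7 + 2.177 = 528.5 kWh
Cost = 528.5 kWh × €0.203 = €107.29

€107.29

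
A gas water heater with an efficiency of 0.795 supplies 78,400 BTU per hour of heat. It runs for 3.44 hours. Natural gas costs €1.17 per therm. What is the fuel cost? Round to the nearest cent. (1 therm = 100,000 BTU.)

Heat delivered = 78,400 BTU/h × 3.44 h = 269,696 BTU
Gas input = 269,696 / 0.795 = 339,240 BTU
= 339,240 / 100,000 = 3.392 therm
Cost = 3.392 × €1.17/therm = €3.97

€3.97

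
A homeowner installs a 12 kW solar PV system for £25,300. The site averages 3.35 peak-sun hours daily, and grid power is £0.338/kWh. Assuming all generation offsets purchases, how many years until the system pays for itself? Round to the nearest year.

Daily generation = 12 kW × 3.35 h = 40.2 kWh
Annual generation = 40.2 × 365 = 14673 kWh
Annual savings = 14673 × £0.338 = £4,959.47
Payback = £25,300 / £4,959.47 = 5.1 years

5 years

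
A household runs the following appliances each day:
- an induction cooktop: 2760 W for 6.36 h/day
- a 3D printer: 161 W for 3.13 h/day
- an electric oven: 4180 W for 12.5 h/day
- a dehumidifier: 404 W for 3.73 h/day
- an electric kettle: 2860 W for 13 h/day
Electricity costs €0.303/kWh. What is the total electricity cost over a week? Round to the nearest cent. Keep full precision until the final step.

induction cooktop: 2760 W × 6.36 h × 7 d = 122,875 Wh = 122.9 kWh
3D printer: 161 W × 3.13 h × 7 d = 3,528 Wh = 3.528 kWh
electric oven: 4180 W × 12.5 h × 7 d = 365,750 Wh = 365.8 kWh
dehumidifier: 404 W × 3.73 h × 7 d = 10,548 Wh = 10.55 kWh
electric kettle: 2860 W × 13 h × 7 d = 260,260 Wh = 260.3 kWh
Total energy = 122.9 + 3.528 + 365.8 + 10.55 + 260.3 = 763 kWh
Cost = 763 kWh × €0.303 = €231.18

€231.18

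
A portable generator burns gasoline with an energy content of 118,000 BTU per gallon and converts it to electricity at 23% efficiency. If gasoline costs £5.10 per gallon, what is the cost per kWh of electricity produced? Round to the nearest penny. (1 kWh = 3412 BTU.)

Electrical output per gallon = 118,000 BTU × 0.23 / 3412 BTU/kWh = 7.954 kWh
Cost per kWh = £5.10 / 7.954 kWh = £0.641

£0.64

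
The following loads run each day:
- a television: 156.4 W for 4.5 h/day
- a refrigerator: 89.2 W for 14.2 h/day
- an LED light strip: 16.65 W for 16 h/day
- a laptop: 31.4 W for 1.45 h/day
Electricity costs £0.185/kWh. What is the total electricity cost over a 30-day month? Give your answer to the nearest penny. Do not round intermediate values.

television: 156.4 W × 4.5 h × 30 d = 21,114 Wh = 21.11 kWh
refrigerator: 89.2 W × 14.2 h × 30 d = 37,999 Wh = 38 kWh
LED light strip: 16.65 W × 16 h × 30 d = 7,992 Wh = 7.992 kWh
laptop: 31.4 W × 1.45 h × 30 d = 1,366 Wh = 1.366 kWh
Total energy = 21.11 + 38 + 7.992 + 1.366 = 68.47 kWh
Cost = 68.47 kWh × £0.185 = £12.67

£12.67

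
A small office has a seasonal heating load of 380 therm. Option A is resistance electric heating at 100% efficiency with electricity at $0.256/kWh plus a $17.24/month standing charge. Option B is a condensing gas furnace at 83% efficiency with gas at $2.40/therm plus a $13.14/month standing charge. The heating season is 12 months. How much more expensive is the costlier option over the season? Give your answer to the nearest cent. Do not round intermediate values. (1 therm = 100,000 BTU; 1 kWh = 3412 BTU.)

Heat load = 380 therm × 100,000 = 38,000,000 BTU
Gas: input = 38,000,000 / 0.83 = 45,783,133 BTU = 457.8 therm → 457.8 × $2.40 = $1,098.80; + 12 × $13.14 standing = $1,256.48
Electric: 38,000,000 BTU / 3412 = 11,140 kWh → × $0.256 = $2,851.11; + 12 × $17.24 standing = $3,057.99
Difference = |$1,256.48 − $3,057.99| = $1,801.52

$1801.52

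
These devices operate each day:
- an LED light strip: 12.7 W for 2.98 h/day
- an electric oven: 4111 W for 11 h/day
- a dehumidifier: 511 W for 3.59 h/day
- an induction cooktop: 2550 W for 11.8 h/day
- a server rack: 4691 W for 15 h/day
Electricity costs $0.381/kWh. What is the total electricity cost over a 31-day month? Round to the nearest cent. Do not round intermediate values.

LED light strip: 12.7 W × 2.98 h × 31 d = 1,173 Wh = 1.173 kWh
electric oven: 4111 W × 11 h × 31 d = 1,401,851 Wh = 1,402 kWh
dehumidifier: 511 W × 3.59 h × 31 d = 56,869 Wh = 56.87 kWh
induction cooktop: 2550 W × 11.8 h × 31 d = 932,790 Wh = 932.8 kWh
server rack: 4691 W × 15 h × 31 d = 2,181,315 Wh = 2,181 kWh
Total energy = 1.173 + 1,402 + 56.87 + 932.8 + 2,181 = 4,574 kWh
Cost = 4,574 kWh × $0.381 = $1,742.69

$1742.69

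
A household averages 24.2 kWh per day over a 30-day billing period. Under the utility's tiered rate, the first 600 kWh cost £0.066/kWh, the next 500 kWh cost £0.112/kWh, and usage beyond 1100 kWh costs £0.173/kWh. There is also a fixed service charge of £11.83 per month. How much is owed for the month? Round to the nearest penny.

£65.54

Usage = 24.2 kWh/day × 30 days = 726 kWh
First 600 kWh × £0.066 = £39.60
Next 126 kWh × £0.112 = £14.11
Remaining tier: 0 kWh (not reached)
Energy charge = £53.71; + service £11.83 = £65.54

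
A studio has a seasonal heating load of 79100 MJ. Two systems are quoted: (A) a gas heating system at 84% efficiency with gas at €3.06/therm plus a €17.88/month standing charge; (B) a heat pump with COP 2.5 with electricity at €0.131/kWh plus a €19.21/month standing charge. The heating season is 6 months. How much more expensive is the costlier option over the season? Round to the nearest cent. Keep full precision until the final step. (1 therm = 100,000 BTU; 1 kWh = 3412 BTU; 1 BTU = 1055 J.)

€1571.85

Heat load = 79100 MJ = 79,100,000,000 J / 1055 = 74,976,303 BTU
Gas: input = 74,976,303 / 0.84 = 89,257,504 BTU = 892.6 therm → 892.6 × €3.06 = €2,731.28; + 6 × €17.88 standing = €2,838.56
Heat pump: 74,976,303 BTU / 3412 = 21,970 kWh heat; / 2.5 = 8,790 kWh in → × €0.131 = €1,151.45; + 6 × €19.21 standing = €1,266.71
Difference = |€2,838.56 − €1,266.71| = €1,571.85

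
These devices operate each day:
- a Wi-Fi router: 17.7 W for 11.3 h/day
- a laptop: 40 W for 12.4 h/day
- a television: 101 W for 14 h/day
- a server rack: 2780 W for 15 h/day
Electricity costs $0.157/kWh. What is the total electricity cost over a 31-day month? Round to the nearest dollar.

Wi-Fi router: 17.7 W × 11.3 h × 31 d = 6,200 Wh = 6.2 kWh
laptop: 40 W × 12.4 h × 31 d = 15,376 Wh = 15.38 kWh
television: 101 W × 14 h × 31 d = 43,834 Wh = 43.83 kWh
server rack: 2780 W × 15 h × 31 d = 1,292,700 Wh = 1,293 kWh
Total energy = 6.2 + 15.38 + 43.83 + 1,293 = 1,358 kWh
Cost = 1,358 kWh × $0.157 = $213.22 ≈ $213

$213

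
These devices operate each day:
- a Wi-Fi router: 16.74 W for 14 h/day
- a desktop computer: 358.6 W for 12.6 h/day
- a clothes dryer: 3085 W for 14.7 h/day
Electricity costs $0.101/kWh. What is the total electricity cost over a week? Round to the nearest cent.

Wi-Fi router: 16.74 W × 14 h × 7 d = 1,641 Wh = 1.641 kWh
desktop computer: 358.6 W × 12.6 h × 7 d = 31,629 Wh = 31.63 kWh
clothes dryer: 3085 W × 14.7 h × 7 d = 317,446 Wh = 317.4 kWh
Total energy = 1.641 + 31.63 + 317.4 = 350.7 kWh
Cost = 350.7 kWh × $0.101 = $35.42

$35.42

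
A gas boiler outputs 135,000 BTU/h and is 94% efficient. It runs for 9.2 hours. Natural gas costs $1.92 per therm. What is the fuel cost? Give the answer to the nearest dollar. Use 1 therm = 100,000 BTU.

Heat delivered = 135,000 BTU/h × 9.2 h = 1,242,000 BTU
Gas input = 1,242,000 / 0.94 = 1,321,277 BTU
= 1,321,277 / 100,000 = 13.21 therm
Cost = 13.21 × $1.92/therm = $25.37 ≈ $25

$25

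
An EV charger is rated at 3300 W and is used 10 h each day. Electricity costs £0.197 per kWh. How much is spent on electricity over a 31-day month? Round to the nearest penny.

Energy = 3300 W × 10 h/day × 31 days = 1,023,000 Wh = 1,023 kWh
Cost = 1,023 kWh × £0.197/kWh = £201.53

£201.53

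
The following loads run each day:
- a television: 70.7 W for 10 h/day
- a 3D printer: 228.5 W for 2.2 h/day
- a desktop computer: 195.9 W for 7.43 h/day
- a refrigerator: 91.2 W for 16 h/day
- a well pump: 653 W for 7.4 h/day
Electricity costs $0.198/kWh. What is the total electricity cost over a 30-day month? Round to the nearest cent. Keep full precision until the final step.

television: 70.7 W × 10 h × 30 d = 21,210 Wh = 21.21 kWh
3D printer: 228.5 W × 2.2 h × 30 d = 15,081 Wh = 15.08 kWh
desktop computer: 195.9 W × 7.43 h × 30 d = 43,666 Wh = 43.67 kWh
refrigerator: 91.2 W × 16 h × 30 d = 43,776 Wh = 43.78 kWh
well pump: 653 W × 7.4 h × 30 d = 144,966 Wh = 145 kWh
Total energy = 21.21 + 15.08 + 43.67 + 43.78 + 145 = 268.7 kWh
Cost = 268.7 kWh × $0.198 = $53.20

$53.20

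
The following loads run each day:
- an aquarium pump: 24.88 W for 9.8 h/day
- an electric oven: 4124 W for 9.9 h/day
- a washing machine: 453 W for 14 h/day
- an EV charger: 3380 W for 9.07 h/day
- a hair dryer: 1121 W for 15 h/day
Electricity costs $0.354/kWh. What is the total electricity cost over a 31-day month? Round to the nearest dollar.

$1041

aquarium pump: 24.88 W × 9.8 h × 31 d = 7,559 Wh = 7.559 kWh
electric oven: 4124 W × 9.9 h × 31 d = 1,265,656 Wh = 1,266 kWh
washing machine: 453 W × 14 h × 31 d = 196,602 Wh = 196.6 kWh
EV charger: 3380 W × 9.07 h × 31 d = 950,355 Wh = 950.4 kWh
hair dryer: 1121 W × 15 h × 31 d = 521,265 Wh = 521.3 kWh
Total energy = 7.559 + 1,266 + 196.6 + 950.4 + 521.3 = 2,941 kWh
Cost = 2,941 kWh × $0.354 = $1,041.27 ≈ $1041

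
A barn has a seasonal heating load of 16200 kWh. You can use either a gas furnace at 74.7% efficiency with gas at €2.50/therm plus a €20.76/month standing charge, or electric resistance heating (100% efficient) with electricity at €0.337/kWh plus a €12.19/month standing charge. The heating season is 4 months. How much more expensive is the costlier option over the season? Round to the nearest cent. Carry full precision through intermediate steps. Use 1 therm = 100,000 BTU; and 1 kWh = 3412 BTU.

Heat load = 16200 kWh × 3412 = 55,274,400 BTU
Gas: input = 55,274,400 / 0.747 = 73,995,181 BTU = 740 therm → 740 × €2.50 = €1,849.88; + 4 × €20.76 standing = €1,932.92
Electric: 55,274,400 BTU / 3412 = 16,200 kWh → × €0.337 = €5,459.40; + 4 × €12.19 standing = €5,508.16
Difference = |€1,932.92 − €5,508.16| = €3,575.24

€3575.24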